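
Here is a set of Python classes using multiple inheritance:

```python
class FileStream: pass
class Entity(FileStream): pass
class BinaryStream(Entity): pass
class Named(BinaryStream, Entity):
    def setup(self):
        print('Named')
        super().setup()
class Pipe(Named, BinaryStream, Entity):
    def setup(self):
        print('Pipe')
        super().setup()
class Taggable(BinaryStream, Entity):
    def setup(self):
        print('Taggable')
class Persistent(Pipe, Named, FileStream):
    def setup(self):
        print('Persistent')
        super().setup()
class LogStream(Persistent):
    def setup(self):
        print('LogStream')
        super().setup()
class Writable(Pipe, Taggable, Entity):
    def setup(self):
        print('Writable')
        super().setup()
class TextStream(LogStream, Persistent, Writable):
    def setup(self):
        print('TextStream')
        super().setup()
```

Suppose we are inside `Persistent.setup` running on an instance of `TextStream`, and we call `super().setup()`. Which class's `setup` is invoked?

Writable

L[TextStream] = TextStream + merge(L[LogStream], L[Persistent], L[Writable], [LogStream Persistent Writable])
  take LogStream:  [LogStream Persistent Pipe Named BinaryStream Entity FileStream object] + [Persistent Pipe Named BinaryStream Entity FileStream object] + [Writable Pipe Named Taggable BinaryStream Entity FileStream object] + [LogStream Persistent Writable]
  take Persistent:  [Persistent Pipe Named BinaryStream Entity FileStream object] + [Persistent Pipe Named BinaryStream Entity FileStream object] + [Writable Pipe Named Taggable BinaryStream Entity FileStream object] + [Persistent Writable]
  take Writable:  [Pipe Named BinaryStream Entity FileStream object] + [Pipe Named BinaryStream Entity FileStream object] + [Writable Pipe Named Taggable BinaryStream Entity FileStream object] + [Writable]
  take Pipe:  [Pipe Named BinaryStream Entity FileStream object] + [Pipe Named BinaryStream Entity FileStream object] + [Pipe Named Taggable BinaryStream Entity FileStream object]
  take Named:  [Named BinaryStream Entity FileStream object] + [Named BinaryStream Entity FileStream object] + [Named Taggable BinaryStream Entity FileStream object]
  take Taggable:  [BinaryStream Entity FileStream object] + [BinaryStream Entity FileStream object] + [Taggable BinaryStream Entity FileStream object]
  take BinaryStream:  [BinaryStream Entity FileStream object] + [BinaryStream Entity FileStream object] + [BinaryStream Entity FileStream object]
  take Entity:  [Entity FileStream object] + [Entity FileStream object] + [Entity FileStream object]
  take FileStream:  [FileStream object] + [FileStream object] + [FileStream object]
  take object:  [object] + [object] + [object]
MRO: TextStream LogStream Persistent Writable Pipe Named Taggable BinaryStream Entity FileStream object
super() in Persistent.setup on a TextStream instance goes to the class after Persistent in TextStream's MRO: Writable.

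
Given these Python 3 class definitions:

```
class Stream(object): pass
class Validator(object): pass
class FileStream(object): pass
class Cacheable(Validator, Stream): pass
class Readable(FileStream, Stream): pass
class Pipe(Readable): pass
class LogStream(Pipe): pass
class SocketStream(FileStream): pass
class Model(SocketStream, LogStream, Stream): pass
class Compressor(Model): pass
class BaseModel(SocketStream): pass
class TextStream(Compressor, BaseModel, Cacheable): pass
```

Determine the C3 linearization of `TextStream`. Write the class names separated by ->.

L[TextStream] = TextStream + merge(L[Compressor], L[BaseModel], L[Cacheable], [Compressor BaseModel Cacheable])
  take Compressor:  [Compressor Model SocketStream LogStream Pipe Readable FileStream Stream object] + [BaseModel SocketStream FileStream object] + [Cacheable Validator Stream object] + [Compressor BaseModel Cacheable]
  take Model:  [Model SocketStream LogStream Pipe Readable FileStream Stream object] + [BaseModel SocketStream FileStream object] + [Cacheable Validator Stream object] + [BaseModel Cacheable]
  take BaseModel:  [SocketStream LogStream Pipe Readable FileStream Stream object] + [BaseModel SocketStream FileStream object] + [Cacheable Validator Stream object] + [BaseModel Cacheable]
  take SocketStream:  [SocketStream LogStream Pipe Readable FileStream Stream object] + [SocketStream FileStream object] + [Cacheable Validator Stream object] + [Cacheable]
  take LogStream:  [LogStream Pipe Readable FileStream Stream object] + [FileStream object] + [Cacheable Validator Stream object] + [Cacheable]
  take Pipe:  [Pipe Readable FileStream Stream object] + [FileStream object] + [Cacheable Validator Stream object] + [Cacheable]
  take Readable:  [Readable FileStream Stream object] + [FileStream object] + [Cacheable Validator Stream object] + [Cacheable]
  take FileStream:  [FileStream Stream object] + [FileStream object] + [Cacheable Validator Stream object] + [Cacheable]
  take Cacheable:  [Stream object] + [object] + [Cacheable Validator Stream object] + [Cacheable]
  take Validator:  [Stream object] + [object] + [Validator Stream object]
  take Stream:  [Stream object] + [object] + [Stream object]
  take object:  [object] + [object] + [object]

TextStream -> Compressor -> Model -> BaseModel -> SocketStream -> LogStream -> Pipe -> Readable -> FileStream -> Cacheable -> Validator -> Stream -> object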